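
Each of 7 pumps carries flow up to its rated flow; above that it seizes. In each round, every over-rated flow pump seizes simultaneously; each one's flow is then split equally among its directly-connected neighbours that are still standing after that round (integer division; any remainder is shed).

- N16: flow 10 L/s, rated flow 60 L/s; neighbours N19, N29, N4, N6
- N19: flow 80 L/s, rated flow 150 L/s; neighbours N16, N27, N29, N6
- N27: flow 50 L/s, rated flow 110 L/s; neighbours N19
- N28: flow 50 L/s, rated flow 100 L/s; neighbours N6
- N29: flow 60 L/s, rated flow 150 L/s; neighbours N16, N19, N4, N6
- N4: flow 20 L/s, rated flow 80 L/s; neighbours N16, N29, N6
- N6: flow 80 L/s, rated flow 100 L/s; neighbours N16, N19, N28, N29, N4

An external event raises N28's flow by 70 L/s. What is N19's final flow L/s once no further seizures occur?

130

Round 1 — N28 at 120 > 100. N28 seizes.
  N28 sheds 120 L/s to N6: 120 each.
    N6: 80+120 = 200 > 100
Round 2 — N6 seizes.
  N6 sheds 200 L/s to N16, N19, N29, N4: 50 each.
    N16: 10+50 = 60 ≤ 60
    N19: 80+50 = 130 ≤ 150
    N29: 60+50 = 110 ≤ 150
    N4: 20+50 = 70 ≤ 80
No further seizures.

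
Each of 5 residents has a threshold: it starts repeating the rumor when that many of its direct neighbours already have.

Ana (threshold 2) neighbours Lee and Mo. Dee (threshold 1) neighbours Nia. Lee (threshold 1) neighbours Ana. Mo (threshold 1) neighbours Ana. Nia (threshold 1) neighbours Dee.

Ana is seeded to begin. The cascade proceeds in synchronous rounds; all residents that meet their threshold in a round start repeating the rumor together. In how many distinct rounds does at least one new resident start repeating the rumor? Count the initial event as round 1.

2

Round 1 — Ana starts repeating the rumor (initial).
Round 2 — checking thresholds:
  Lee: 1 of 1 neighbours ≥ 1, starts repeating the rumor.
  Mo: 1 of 1 neighbours ≥ 1, starts repeating the rumor.
Round 3 — no new spreads; cascade stops.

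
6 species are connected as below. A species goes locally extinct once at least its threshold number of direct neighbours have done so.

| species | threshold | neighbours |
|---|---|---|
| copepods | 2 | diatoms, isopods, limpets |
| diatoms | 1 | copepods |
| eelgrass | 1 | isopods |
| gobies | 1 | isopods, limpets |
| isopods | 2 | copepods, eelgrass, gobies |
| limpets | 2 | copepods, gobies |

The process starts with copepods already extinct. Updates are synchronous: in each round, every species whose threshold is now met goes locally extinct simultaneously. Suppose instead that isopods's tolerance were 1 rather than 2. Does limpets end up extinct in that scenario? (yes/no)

yes

With isopods's tolerance at 1:
Round 1 — copepods goes locally extinct (initial).
Round 2 — checking thresholds:
  diatoms: 1 of 1 neighbours ≥ 1, goes locally extinct.
  isopods: 1 of 3 neighbours ≥ 1, goes locally extinct.
  limpets: 1 of 2 neighbours < 2, below threshold.
Round 3 — checking thresholds:
  eelgrass: 1 of 1 neighbours ≥ 1, goes locally extinct.
  gobies: 1 of 2 neighbours ≥ 1, goes locally extinct.
  limpets: 1 of 2 neighbours < 2, below threshold.
Round 4 — checking thresholds:
  limpets: 2 of 2 neighbours ≥ 2, goes locally extinct.
Round 5 — no new extinctions; cascade stops.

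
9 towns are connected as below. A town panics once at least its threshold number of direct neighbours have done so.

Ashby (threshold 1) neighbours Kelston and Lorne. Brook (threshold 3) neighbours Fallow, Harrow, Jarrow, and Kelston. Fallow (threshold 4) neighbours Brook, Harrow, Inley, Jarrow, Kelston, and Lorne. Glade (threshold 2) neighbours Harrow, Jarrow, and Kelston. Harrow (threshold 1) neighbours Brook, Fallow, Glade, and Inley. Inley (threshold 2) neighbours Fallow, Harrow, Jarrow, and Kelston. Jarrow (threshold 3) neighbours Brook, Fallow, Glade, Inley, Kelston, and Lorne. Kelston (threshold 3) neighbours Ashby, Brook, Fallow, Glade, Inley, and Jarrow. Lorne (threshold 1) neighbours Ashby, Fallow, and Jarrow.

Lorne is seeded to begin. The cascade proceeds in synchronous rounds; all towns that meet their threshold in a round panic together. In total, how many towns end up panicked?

Round 1 — Lorne panics (initial).
Round 2 — checking thresholds:
  Ashby: 1 of 2 neighbours ≥ 1, panics.
  Fallow: 1 of 6 neighbours < 4, holds.
  Jarrow: 1 of 6 neighbours < 3, holds.
Round 3 — no new panics; cascade stops.

2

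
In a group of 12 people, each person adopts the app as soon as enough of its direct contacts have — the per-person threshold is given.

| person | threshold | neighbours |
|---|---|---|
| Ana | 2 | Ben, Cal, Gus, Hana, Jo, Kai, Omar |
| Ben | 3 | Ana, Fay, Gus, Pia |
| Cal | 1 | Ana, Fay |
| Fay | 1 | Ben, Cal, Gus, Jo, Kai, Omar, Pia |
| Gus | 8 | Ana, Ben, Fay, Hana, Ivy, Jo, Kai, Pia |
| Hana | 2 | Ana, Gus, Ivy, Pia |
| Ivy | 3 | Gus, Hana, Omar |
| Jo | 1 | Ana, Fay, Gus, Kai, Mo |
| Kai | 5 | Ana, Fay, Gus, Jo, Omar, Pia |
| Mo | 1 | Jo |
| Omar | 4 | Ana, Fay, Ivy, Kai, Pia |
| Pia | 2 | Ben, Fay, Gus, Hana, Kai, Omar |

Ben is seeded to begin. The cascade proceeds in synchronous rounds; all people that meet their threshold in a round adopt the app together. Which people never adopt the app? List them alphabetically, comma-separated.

Gus, Ivy, Kai, Omar

Round 1 — Ben adopts the app (initial).
Round 2 — checking thresholds:
  Ana: 1 of 7 neighbours < 2, holds.
  Fay: 1 of 7 neighbours ≥ 1, adopts the app.
  Gus: 1 of 8 neighbours < 8, holds.
  Pia: 1 of 6 neighbours < 2, holds.
Round 3 — checking thresholds:
  Ana: 1 of 7 neighbours < 2, holds.
  Cal: 1 of 2 neighbours ≥ 1, adopts the app.
  Gus: 2 of 8 neighbours < 8, holds.
  Jo: 1 of 5 neighbours ≥ 1, adopts the app.
  Kai: 1 of 6 neighbours < 5, holds.
  Omar: 1 of 5 neighbours < 4, holds.
  Pia: 2 of 6 neighbours ≥ 2, adopts the app.
Round 4 — checking thresholds:
  Ana: 3 of 7 neighbours ≥ 2, adopts the app.
  Gus: 4 of 8 neighbours < 8, holds.
  Hana: 1 of 4 neighbours < 2, holds.
  Kai: 3 of 6 neighbours < 5, holds.
  Mo: 1 of 1 neighbours ≥ 1, adopts the app.
  Omar: 2 of 5 neighbours < 4, holds.
Round 5 — checking thresholds:
  Gus: 5 of 8 neighbours < 8, holds.
  Hana: 2 of 4 neighbours ≥ 2, adopts the app.
  Kai: 4 of 6 neighbours < 5, holds.
  Omar: 3 of 5 neighbours < 4, holds.
Round 6 — no new adoptions; cascade stops.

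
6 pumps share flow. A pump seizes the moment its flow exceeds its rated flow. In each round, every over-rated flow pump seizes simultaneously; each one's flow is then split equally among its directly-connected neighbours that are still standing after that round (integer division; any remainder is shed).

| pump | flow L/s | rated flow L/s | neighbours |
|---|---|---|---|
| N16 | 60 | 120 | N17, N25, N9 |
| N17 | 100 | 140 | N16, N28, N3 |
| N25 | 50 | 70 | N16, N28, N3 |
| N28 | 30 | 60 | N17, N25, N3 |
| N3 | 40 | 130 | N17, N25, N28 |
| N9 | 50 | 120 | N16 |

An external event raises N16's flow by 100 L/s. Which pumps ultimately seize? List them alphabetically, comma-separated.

N16, N17, N25, N28, N3

Round 1 — N16 at 160 > 120. N16 seizes.
  N16 sheds 160 L/s to N17, N25, N9: 53 each (1 lost).
    N17: 100+53 = 153 > 140
    N25: 50+53 = 103 > 70
    N9: 50+53 = 103 ≤ 120
Round 2 — N17, N25 seize.
  N17 sheds 153 L/s to N28, N3: 76 each (1 lost).
    N28: 30+76 = 106 > 60
    N3: 40+76 = 116 ≤ 130
  N25 sheds 103 L/s to N28, N3: 51 each (1 lost).
    N28: 106+51 = 157 > 60
    N3: 116+51 = 167 > 130
Round 3 — N28, N3 seize.
  N28 sheds 157 L/s: no online neighbours, lost.
  N3 sheds 167 L/s: no online neighbours, lost.
No further seizures.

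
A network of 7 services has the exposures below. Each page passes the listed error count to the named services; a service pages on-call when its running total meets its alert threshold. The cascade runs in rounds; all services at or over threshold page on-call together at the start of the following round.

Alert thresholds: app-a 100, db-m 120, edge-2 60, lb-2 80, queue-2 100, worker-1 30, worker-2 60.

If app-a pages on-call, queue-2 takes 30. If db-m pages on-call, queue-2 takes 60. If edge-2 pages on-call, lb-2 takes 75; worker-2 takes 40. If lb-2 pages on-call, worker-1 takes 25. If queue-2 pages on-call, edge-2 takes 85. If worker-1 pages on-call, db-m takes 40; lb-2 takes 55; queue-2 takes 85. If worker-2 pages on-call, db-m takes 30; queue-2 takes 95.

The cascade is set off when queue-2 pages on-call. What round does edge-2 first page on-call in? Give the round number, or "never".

2

Round 1 — queue-2 pages on-call (initial).
  edge-2: +85 → 85 ≥ 60
Round 2 — edge-2 pages on-call.
  lb-2: +75 → 75 < 80
  worker-2: +40 → 40 < 60
No further pages.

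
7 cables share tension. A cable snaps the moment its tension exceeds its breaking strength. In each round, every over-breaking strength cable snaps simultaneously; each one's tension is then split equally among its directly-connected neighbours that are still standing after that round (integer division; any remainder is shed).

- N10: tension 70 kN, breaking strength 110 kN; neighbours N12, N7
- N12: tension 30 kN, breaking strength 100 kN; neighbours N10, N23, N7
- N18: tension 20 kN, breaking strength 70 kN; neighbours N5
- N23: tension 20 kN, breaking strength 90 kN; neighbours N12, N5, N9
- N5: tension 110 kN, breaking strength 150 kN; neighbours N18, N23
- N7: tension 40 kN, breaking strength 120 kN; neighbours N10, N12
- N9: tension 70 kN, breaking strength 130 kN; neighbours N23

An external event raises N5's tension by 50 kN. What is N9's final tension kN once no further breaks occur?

Round 1 — N5 at 160 > 150. N5 snaps.
  N5 sheds 160 kN to N18, N23: 80 each.
    N18: 20+80 = 100 > 70
    N23: 20+80 = 100 > 90
Round 2 — N18, N23 snap.
  N18 sheds 100 kN: no online neighbours, lost.
  N23 sheds 100 kN to N12, N9: 50 each.
    N12: 30+50 = 80 ≤ 100
    N9: 70+50 = 120 ≤ 130
No further breaks.

120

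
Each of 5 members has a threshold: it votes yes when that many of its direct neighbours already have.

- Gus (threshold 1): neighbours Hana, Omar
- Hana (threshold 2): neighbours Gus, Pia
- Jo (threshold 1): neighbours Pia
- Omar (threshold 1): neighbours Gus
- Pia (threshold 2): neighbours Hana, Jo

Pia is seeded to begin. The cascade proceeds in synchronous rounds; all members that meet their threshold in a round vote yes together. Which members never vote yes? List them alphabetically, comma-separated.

Round 1 — Pia votes yes (initial).
Round 2 — checking thresholds:
  Hana: 1 of 2 neighbours < 2, below threshold.
  Jo: 1 of 1 neighbours ≥ 1, votes yes.
Round 3 — no new yes votes; cascade stops.

Gus, Hana, Omar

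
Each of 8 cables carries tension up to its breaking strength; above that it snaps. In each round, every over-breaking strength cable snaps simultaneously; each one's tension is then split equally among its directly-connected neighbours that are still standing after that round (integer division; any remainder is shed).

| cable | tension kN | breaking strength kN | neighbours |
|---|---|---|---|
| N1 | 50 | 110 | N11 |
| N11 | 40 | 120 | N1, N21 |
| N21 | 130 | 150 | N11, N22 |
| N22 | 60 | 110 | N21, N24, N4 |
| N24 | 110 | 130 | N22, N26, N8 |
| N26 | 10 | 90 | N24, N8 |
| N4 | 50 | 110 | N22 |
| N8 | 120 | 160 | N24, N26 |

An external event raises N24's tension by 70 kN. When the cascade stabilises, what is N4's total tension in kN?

110

Round 1 — N24 at 180 > 130. N24 snaps.
  N24 sheds 180 kN to N22, N26, N8: 60 each.
    N22: 60+60 = 120 > 110
    N26: 10+60 = 70 ≤ 90
    N8: 120+60 = 180 > 160
Round 2 — N22, N8 snap.
  N22 sheds 120 kN to N21, N4: 60 each.
    N21: 130+60 = 190 > 150
    N4: 50+60 = 110 ≤ 110
  N8 sheds 180 kN to N26: 180 each.
    N26: 70+180 = 250 > 90
Round 3 — N21, N26 snap.
  N21 sheds 190 kN to N11: 190 each.
    N11: 40+190 = 230 > 120
  N26 sheds 250 kN: no online neighbours, lost.
Round 4 — N11 snaps.
  N11 sheds 230 kN to N1: 230 each.
    N1: 50+230 = 280 > 110
Round 5 — N1 snaps.
  N1 sheds 280 kN: no online neighbours, lost.
No further breaks.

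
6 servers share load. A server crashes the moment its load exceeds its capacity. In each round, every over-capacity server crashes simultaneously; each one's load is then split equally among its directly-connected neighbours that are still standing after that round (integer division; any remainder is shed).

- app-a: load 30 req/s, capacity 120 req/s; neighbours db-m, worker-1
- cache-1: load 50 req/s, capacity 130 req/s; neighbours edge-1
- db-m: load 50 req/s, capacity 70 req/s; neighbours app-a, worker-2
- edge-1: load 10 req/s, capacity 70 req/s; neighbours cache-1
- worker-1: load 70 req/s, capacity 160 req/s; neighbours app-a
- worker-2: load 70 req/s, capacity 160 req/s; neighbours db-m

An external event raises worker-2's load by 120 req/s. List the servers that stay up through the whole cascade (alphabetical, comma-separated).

Round 1 — worker-2 at 190 > 160. worker-2 crashes.
  worker-2 sheds 190 req/s to db-m: 190 each.
    db-m: 50+190 = 240 > 70
Round 2 — db-m crashes.
  db-m sheds 240 req/s to app-a: 240 each.
    app-a: 30+240 = 270 > 120
Round 3 — app-a crashes.
  app-a sheds 270 req/s to worker-1: 270 each.
    worker-1: 70+270 = 340 > 160
Round 4 — worker-1 crashes.
  worker-1 sheds 340 req/s: no online neighbours, lost.
No further crashes.

cache-1, edge-1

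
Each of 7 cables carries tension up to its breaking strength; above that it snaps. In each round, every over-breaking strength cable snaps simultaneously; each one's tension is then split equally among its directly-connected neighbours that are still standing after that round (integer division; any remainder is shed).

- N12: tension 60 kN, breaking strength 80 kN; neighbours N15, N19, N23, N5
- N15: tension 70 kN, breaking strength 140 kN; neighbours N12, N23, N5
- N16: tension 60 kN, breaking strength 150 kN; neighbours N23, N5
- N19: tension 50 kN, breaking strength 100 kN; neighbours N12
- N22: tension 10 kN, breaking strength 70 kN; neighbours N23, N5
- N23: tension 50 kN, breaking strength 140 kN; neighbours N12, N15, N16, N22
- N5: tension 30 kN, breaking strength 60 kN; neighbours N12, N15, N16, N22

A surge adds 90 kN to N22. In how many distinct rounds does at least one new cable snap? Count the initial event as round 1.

3

Round 1 — N22 at 100 > 70. N22 snaps.
  N22 sheds 100 kN to N23, N5: 50 each.
    N23: 50+50 = 100 ≤ 140
    N5: 30+50 = 80 > 60
Round 2 — N5 snaps.
  N5 sheds 80 kN to N12, N15, N16: 26 each (2 lost).
    N12: 60+26 = 86 > 80
    N15: 70+26 = 96 ≤ 140
    N16: 60+26 = 86 ≤ 150
Round 3 — N12 snaps.
  N12 sheds 86 kN to N15, N19, N23: 28 each (2 lost).
    N15: 96+28 = 124 ≤ 140
    N19: 50+28 = 78 ≤ 100
    N23: 100+28 = 128 ≤ 140
No further breaks.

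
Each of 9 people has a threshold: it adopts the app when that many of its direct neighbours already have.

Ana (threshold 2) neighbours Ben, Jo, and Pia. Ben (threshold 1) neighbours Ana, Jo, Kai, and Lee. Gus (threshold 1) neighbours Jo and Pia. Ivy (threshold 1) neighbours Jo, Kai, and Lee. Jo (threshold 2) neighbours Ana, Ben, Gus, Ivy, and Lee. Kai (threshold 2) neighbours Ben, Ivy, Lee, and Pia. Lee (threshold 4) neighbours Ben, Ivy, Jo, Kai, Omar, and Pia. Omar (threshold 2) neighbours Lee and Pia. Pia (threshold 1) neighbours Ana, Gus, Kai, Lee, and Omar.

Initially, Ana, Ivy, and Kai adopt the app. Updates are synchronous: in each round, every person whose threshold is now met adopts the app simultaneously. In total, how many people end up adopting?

Round 1 — Ana, Ivy, Kai adopt the app (initial).
Round 2 — checking thresholds:
  Ben: 2 of 4 neighbours ≥ 1, adopts the app.
  Jo: 2 of 5 neighbours ≥ 2, adopts the app.
  Lee: 2 of 6 neighbours < 4, not yet.
  Pia: 2 of 5 neighbours ≥ 1, adopts the app.
Round 3 — checking thresholds:
  Gus: 2 of 2 neighbours ≥ 1, adopts the app.
  Lee: 5 of 6 neighbours ≥ 4, adopts the app.
  Omar: 1 of 2 neighbours < 2, not yet.
Round 4 — checking thresholds:
  Omar: 2 of 2 neighbours ≥ 2, adopts the app.
Round 5 — no new adoptions; cascade stops.

9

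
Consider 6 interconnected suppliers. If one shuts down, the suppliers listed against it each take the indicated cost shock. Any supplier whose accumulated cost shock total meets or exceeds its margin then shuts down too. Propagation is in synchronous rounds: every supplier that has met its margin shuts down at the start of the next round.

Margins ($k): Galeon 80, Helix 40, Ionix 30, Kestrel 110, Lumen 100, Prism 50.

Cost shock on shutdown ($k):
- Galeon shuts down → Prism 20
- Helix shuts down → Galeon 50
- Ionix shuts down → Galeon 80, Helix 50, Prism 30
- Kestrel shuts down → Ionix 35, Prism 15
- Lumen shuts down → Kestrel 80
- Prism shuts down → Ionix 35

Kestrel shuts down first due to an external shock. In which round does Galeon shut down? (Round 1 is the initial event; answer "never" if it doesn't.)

Round 1 — Kestrel shuts down (initial).
  Ionix: +35 → 35 ≥ 30
  Prism: +15 → 15 < 50
Round 2 — Ionix shuts down.
  Galeon: +80 → 80 ≥ 80
  Helix: +50 → 50 ≥ 40
  Prism: +30 → 45 < 50
Round 3 — Galeon, Helix shut down.
  Prism: +20 → 65 ≥ 50
Round 4 — Prism shuts down.
No further shutdowns.

3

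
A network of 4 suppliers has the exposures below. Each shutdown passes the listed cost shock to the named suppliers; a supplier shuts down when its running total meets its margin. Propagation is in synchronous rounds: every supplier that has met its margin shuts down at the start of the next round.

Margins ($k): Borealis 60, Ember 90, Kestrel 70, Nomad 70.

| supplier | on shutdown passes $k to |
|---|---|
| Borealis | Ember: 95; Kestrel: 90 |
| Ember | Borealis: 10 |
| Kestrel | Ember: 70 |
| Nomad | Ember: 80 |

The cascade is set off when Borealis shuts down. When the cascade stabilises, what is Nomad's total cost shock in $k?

Round 1 — Borealis shuts down (initial).
  Ember: +95 → 95 ≥ 90
  Kestrel: +90 → 90 ≥ 70
Round 2 — Ember, Kestrel shut down.
No further shutdowns.

0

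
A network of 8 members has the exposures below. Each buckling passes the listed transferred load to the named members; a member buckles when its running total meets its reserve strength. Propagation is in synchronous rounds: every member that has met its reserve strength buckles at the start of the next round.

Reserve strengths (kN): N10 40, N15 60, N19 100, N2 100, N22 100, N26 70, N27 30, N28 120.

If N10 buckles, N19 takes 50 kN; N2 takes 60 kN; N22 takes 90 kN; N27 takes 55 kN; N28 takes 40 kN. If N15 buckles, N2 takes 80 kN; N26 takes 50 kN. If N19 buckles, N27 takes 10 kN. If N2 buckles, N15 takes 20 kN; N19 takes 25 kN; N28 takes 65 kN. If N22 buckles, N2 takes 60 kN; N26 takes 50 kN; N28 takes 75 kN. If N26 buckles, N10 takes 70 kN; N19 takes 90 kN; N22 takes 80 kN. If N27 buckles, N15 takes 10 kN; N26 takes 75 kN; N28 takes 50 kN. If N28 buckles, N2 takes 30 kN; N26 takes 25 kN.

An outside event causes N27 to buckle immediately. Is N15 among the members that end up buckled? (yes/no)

Round 1 — N27 buckles (initial).
  N15: +10 → 10 < 60
  N26: +75 → 75 ≥ 70
  N28: +50 → 50 < 120
Round 2 — N26 buckles.
  N10: +70 → 70 ≥ 40
  N19: +90 → 90 < 100
  N22: +80 → 80 < 100
Round 3 — N10 buckles.
  N19: +50 → 140 ≥ 100
  N2: +60 → 60 < 100
  N22: +90 → 170 ≥ 100
  N28: +40 → 90 < 120
Round 4 — N19, N22 buckle.
  N2: +60 → 120 ≥ 100
  N28: +75 → 165 ≥ 120
Round 5 — N2, N28 buckle.
  N15: +20 → 30 < 60
No further bucklings.

no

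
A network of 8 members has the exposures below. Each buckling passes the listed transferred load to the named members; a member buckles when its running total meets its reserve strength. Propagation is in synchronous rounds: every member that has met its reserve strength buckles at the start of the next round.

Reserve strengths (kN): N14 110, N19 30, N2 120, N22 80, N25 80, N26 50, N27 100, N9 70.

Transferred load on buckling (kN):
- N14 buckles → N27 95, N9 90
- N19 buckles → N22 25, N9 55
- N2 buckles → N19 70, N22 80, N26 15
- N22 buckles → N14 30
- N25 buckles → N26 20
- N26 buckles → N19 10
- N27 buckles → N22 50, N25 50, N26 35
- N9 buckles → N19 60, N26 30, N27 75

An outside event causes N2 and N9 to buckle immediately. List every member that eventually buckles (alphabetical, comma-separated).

N19, N2, N22, N9

Round 1 — N2, N9 buckle (initial).
  N19: +70+60 → 130 ≥ 30
  N22: +80 → 80 ≥ 80
  N26: +15+30 → 45 < 50
  N27: +75 → 75 < 100
Round 2 — N19, N22 buckle.
  N14: +30 → 30 < 110
No further bucklings.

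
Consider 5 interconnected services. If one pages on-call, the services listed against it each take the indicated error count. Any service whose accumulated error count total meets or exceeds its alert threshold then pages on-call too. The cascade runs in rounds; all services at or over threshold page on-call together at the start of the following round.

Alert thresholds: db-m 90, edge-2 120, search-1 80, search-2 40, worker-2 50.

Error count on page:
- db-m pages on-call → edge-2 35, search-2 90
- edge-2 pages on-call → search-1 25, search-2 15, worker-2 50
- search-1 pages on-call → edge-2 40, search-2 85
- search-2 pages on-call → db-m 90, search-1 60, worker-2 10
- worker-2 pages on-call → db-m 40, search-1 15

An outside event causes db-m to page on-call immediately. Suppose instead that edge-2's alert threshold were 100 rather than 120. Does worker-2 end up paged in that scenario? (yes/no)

no

With edge-2's alert threshold at 100:
Round 1 — db-m pages on-call (initial).
  edge-2: +35 → 35 < 100
  search-2: +90 → 90 ≥ 40
Round 2 — search-2 pages on-call.
  search-1: +60 → 60 < 80
  worker-2: +10 → 10 < 50
No further pages.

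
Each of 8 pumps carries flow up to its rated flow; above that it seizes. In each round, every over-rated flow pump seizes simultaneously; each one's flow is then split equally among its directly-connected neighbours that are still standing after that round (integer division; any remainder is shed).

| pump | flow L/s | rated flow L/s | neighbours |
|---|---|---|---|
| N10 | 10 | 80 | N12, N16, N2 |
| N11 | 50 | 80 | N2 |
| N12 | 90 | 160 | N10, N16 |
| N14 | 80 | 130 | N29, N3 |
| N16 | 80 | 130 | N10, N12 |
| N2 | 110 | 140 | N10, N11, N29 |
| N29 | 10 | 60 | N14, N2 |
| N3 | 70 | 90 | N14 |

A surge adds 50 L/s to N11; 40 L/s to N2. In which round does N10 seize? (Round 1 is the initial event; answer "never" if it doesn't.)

2

Round 1 — N11 at 100 > 80; N2 at 150 > 140. N11, N2 seize.
  N11 sheds 100 L/s: no online neighbours, lost.
  N2 sheds 150 L/s to N10, N29: 75 each.
    N10: 10+75 = 85 > 80
    N29: 10+75 = 85 > 60
Round 2 — N10, N29 seize.
  N10 sheds 85 L/s to N12, N16: 42 each (1 lost).
    N12: 90+42 = 132 ≤ 160
    N16: 80+42 = 122 ≤ 130
  N29 sheds 85 L/s to N14: 85 each.
    N14: 80+85 = 165 > 130
Round 3 — N14 seizes.
  N14 sheds 165 L/s to N3: 165 each.
    N3: 70+165 = 235 > 90
Round 4 — N3 seizes.
  N3 sheds 235 L/s: no online neighbours, lost.
No further seizures.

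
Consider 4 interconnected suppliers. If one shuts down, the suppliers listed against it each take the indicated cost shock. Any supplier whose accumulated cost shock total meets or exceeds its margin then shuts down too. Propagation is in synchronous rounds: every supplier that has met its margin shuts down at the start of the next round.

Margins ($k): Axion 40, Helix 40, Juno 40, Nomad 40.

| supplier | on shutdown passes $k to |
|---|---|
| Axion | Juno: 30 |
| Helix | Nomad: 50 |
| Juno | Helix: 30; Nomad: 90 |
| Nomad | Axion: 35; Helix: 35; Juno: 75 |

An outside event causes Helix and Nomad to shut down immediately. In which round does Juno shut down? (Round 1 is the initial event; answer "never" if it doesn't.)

2

Round 1 — Helix, Nomad shut down (initial).
  Axion: +35 → 35 < 40
  Juno: +75 → 75 ≥ 40
Round 2 — Juno shuts down.
No further shutdowns.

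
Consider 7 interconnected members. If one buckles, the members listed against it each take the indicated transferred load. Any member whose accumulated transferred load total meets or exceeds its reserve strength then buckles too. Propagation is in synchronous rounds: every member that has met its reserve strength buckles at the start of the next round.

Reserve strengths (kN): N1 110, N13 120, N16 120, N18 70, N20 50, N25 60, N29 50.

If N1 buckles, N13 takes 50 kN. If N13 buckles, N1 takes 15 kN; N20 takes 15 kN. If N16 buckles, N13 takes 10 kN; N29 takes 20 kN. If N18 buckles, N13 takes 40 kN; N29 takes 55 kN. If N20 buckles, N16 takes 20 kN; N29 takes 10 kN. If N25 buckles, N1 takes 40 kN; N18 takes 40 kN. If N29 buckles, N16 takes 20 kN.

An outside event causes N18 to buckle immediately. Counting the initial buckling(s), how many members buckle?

Round 1 — N18 buckles (initial).
  N13: +40 → 40 < 120
  N29: +55 → 55 ≥ 50
Round 2 — N29 buckles.
  N16: +20 → 20 < 120
No further bucklings.

2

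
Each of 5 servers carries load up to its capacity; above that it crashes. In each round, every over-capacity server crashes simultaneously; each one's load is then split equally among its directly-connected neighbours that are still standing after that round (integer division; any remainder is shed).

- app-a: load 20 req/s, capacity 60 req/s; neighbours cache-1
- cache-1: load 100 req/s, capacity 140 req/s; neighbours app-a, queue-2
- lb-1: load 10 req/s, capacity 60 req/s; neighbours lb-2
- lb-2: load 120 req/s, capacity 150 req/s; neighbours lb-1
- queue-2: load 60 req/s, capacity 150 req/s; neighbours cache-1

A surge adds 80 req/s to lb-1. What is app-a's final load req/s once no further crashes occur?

20

Round 1 — lb-1 at 90 > 60. lb-1 crashes.
  lb-1 sheds 90 req/s to lb-2: 90 each.
    lb-2: 120+90 = 210 > 150
Round 2 — lb-2 crashes.
  lb-2 sheds 210 req/s: no online neighbours, lost.
No further crashes.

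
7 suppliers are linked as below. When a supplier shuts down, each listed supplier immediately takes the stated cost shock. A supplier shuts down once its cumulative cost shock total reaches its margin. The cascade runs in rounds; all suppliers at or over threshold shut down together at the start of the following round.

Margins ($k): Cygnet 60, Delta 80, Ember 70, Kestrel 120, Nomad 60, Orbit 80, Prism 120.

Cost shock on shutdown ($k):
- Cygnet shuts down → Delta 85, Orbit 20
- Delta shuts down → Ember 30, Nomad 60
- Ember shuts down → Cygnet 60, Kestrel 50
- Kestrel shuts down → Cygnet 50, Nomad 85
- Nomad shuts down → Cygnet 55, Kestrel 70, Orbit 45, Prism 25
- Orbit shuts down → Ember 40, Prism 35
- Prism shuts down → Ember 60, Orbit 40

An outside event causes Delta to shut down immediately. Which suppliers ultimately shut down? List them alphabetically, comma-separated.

Delta, Nomad

Round 1 — Delta shuts down (initial).
  Ember: +30 → 30 < 70
  Nomad: +60 → 60 ≥ 60
Round 2 — Nomad shuts down.
  Cygnet: +55 → 55 < 60
  Kestrel: +70 → 70 < 120
  Orbit: +45 → 45 < 80
  Prism: +25 → 25 < 120
No further shutdowns.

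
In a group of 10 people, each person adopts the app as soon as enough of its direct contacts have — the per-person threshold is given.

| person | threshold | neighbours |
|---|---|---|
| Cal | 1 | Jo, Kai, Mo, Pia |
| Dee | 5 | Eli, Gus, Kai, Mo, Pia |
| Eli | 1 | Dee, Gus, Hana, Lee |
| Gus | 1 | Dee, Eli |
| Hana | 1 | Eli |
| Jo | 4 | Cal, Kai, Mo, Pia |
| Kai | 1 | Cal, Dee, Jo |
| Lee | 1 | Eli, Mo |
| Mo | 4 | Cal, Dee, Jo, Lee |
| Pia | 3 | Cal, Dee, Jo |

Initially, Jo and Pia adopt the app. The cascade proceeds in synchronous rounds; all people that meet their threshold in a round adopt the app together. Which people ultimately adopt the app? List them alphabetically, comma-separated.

Round 1 — Jo, Pia adopt the app (initial).
Round 2 — checking thresholds:
  Cal: 2 of 4 neighbours ≥ 1, adopts the app.
  Dee: 1 of 5 neighbours < 5, holds.
  Kai: 1 of 3 neighbours ≥ 1, adopts the app.
  Mo: 1 of 4 neighbours < 4, holds.
Round 3 — no new adoptions; cascade stops.

Cal, Jo, Kai, Pia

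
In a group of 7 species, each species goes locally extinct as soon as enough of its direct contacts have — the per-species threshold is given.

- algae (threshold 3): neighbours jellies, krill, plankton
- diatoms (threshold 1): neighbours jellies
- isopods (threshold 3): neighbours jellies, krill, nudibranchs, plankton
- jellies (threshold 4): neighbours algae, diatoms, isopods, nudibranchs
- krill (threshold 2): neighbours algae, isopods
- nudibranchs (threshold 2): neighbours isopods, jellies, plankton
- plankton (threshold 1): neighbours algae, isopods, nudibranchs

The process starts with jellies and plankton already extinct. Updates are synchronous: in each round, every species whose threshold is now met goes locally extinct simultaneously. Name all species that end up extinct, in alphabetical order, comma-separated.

diatoms, isopods, jellies, nudibranchs, plankton

Round 1 — jellies, plankton go locally extinct (initial).
Round 2 — checking thresholds:
  algae: 2 of 3 neighbours < 3, below threshold.
  diatoms: 1 of 1 neighbours ≥ 1, goes locally extinct.
  isopods: 2 of 4 neighbours < 3, below threshold.
  nudibranchs: 2 of 3 neighbours ≥ 2, goes locally extinct.
Round 3 — checking thresholds:
  algae: 2 of 3 neighbours < 3, below threshold.
  isopods: 3 of 4 neighbours ≥ 3, goes locally extinct.
Round 4 — no new extinctions; cascade stops.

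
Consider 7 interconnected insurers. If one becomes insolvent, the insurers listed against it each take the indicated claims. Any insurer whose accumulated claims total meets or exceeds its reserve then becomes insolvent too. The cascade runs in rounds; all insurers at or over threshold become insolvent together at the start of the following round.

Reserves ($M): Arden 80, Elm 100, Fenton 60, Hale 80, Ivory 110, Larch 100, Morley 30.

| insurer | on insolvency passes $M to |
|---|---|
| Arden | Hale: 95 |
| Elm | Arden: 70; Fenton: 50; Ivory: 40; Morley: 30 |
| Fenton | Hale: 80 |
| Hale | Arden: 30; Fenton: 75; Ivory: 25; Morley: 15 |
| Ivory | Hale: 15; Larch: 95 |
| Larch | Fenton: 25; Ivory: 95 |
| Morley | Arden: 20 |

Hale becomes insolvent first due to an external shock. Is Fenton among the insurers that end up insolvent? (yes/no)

Round 1 — Hale becomes insolvent (initial).
  Arden: +30 → 30 < 80
  Fenton: +75 → 75 ≥ 60
  Ivory: +25 → 25 < 110
  Morley: +15 → 15 < 30
Round 2 — Fenton becomes insolvent.
No further insolvencies.

yes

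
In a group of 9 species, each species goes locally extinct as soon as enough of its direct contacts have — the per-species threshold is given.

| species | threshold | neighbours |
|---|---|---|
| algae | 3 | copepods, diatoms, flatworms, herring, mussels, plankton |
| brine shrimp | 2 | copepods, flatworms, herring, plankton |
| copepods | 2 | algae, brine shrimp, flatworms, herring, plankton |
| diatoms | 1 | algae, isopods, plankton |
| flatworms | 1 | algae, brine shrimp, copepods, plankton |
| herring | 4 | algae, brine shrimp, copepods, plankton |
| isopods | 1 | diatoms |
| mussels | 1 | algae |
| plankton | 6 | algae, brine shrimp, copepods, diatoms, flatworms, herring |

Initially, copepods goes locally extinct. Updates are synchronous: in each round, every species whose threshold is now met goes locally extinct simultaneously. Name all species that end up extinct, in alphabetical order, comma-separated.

Round 1 — copepods goes locally extinct (initial).
Round 2 — checking thresholds:
  algae: 1 of 6 neighbours < 3, holds.
  brine shrimp: 1 of 4 neighbours < 2, holds.
  flatworms: 1 of 4 neighbours ≥ 1, goes locally extinct.
  herring: 1 of 4 neighbours < 4, holds.
  plankton: 1 of 6 neighbours < 6, holds.
Round 3 — checking thresholds:
  algae: 2 of 6 neighbours < 3, holds.
  brine shrimp: 2 of 4 neighbours ≥ 2, goes locally extinct.
  herring: 1 of 4 neighbours < 4, holds.
  plankton: 2 of 6 neighbours < 6, holds.
Round 4 — no new extinctions; cascade stops.

brine shrimp, copepods, flatworms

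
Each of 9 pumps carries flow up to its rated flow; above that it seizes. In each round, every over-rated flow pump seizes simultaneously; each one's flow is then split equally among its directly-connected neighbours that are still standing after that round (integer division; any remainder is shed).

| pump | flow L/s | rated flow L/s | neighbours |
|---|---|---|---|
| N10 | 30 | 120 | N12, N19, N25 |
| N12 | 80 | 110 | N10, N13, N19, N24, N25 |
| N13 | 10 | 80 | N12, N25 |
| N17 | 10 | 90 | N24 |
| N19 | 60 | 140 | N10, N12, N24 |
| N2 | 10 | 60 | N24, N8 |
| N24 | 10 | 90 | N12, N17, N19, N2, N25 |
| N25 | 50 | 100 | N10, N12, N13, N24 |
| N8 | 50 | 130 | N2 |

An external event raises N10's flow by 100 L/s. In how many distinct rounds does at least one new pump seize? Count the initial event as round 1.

5

Round 1 — N10 at 130 > 120. N10 seizes.
  N10 sheds 130 L/s to N12, N19, N25: 43 each (1 lost).
    N12: 80+43 = 123 > 110
    N19: 60+43 = 103 ≤ 140
    N25: 50+43 = 93 ≤ 100
Round 2 — N12 seizes.
  N12 sheds 123 L/s to N13, N19, N24, N25: 30 each (3 lost).
    N13: 10+30 = 40 ≤ 80
    N19: 103+30 = 133 ≤ 140
    N24: 10+30 = 40 ≤ 90
    N25: 93+30 = 123 > 100
Round 3 — N25 seizes.
  N25 sheds 123 L/s to N13, N24: 61 each (1 lost).
    N13: 40+61 = 101 > 80
    N24: 40+61 = 101 > 90
Round 4 — N13, N24 seize.
  N13 sheds 101 L/s: no online neighbours, lost.
  N24 sheds 101 L/s to N17, N19, N2: 33 each (2 lost).
    N17: 10+33 = 43 ≤ 90
    N19: 133+33 = 166 > 140
    N2: 10+33 = 43 ≤ 60
Round 5 — N19 seizes.
  N19 sheds 166 L/s: no online neighbours, lost.
No further seizures.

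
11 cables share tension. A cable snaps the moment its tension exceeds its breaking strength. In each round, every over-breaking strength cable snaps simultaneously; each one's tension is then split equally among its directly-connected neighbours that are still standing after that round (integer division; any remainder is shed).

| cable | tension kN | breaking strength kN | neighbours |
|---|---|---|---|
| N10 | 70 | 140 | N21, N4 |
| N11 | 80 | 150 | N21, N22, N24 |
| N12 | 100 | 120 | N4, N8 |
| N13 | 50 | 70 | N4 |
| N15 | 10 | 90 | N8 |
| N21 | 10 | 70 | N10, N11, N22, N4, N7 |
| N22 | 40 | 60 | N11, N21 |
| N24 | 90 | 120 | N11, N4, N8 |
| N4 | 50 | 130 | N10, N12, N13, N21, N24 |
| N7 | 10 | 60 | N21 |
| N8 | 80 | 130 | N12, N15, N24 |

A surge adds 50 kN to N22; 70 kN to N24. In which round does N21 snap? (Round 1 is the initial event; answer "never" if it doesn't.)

Round 1 — N22 at 90 > 60; N24 at 160 > 120. N22, N24 snap.
  N22 sheds 90 kN to N11, N21: 45 each.
    N11: 80+45 = 125 ≤ 150
    N21: 10+45 = 55 ≤ 70
  N24 sheds 160 kN to N11, N4, N8: 53 each (1 lost).
    N11: 125+53 = 178 > 150
    N4: 50+53 = 103 ≤ 130
    N8: 80+53 = 133 > 130
Round 2 — N11, N8 snap.
  N11 sheds 178 kN to N21: 178 each.
    N21: 55+178 = 233 > 70
  N8 sheds 133 kN to N12, N15: 66 each (1 lost).
    N12: 100+66 = 166 > 120
    N15: 10+66 = 76 ≤ 90
Round 3 — N12, N21 snap.
  N12 sheds 166 kN to N4: 166 each.
    N4: 103+166 = 269 > 130
  N21 sheds 233 kN to N10, N4, N7: 77 each (2 lost).
    N10: 70+77 = 147 > 140
    N4: 269+77 = 346 > 130
    N7: 10+77 = 87 > 60
Round 4 — N10, N4, N7 snap.
  N10 sheds 147 kN: no online neighbours, lost.
  N4 sheds 346 kN to N13: 346 each.
    N13: 50+346 = 396 > 70
  N7 sheds 87 kN: no online neighbours, lost.
Round 5 — N13 snaps.
  N13 sheds 396 kN: no online neighbours, lost.
No further breaks.

3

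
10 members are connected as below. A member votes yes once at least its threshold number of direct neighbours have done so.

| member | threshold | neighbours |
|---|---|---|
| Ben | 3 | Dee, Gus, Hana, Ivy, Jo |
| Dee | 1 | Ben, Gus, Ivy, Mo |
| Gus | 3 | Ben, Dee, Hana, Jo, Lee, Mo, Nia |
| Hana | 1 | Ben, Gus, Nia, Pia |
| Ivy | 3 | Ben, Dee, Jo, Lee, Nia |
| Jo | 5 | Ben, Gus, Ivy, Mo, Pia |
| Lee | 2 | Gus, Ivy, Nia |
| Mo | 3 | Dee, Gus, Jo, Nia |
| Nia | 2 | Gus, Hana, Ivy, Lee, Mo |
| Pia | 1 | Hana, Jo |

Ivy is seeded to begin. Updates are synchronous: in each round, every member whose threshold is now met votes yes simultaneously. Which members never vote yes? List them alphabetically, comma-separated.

Round 1 — Ivy votes yes (initial).
Round 2 — checking thresholds:
  Ben: 1 of 5 neighbours < 3, holds.
  Dee: 1 of 4 neighbours ≥ 1, votes yes.
  Jo: 1 of 5 neighbours < 5, holds.
  Lee: 1 of 3 neighbours < 2, holds.
  Nia: 1 of 5 neighbours < 2, holds.
Round 3 — no new yes votes; cascade stops.

Ben, Gus, Hana, Jo, Lee, Mo, Nia, Pia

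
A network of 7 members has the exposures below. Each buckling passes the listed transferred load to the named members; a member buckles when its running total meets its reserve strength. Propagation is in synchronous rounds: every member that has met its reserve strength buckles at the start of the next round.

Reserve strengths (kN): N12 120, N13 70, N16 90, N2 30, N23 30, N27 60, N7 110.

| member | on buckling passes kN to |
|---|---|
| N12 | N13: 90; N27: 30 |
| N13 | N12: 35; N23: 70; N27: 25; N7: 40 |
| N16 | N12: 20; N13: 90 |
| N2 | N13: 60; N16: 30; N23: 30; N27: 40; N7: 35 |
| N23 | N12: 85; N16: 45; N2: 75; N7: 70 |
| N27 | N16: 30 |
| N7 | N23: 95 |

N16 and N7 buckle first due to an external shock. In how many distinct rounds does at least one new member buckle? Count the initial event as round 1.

4

Round 1 — N16, N7 buckle (initial).
  N12: +20 → 20 < 120
  N13: +90 → 90 ≥ 70
  N23: +95 → 95 ≥ 30
Round 2 — N13, N23 buckle.
  N12: +35+85 → 140 ≥ 120
  N2: +75 → 75 ≥ 30
  N27: +25 → 25 < 60
Round 3 — N12, N2 buckle.
  N27: +30+40 → 95 ≥ 60
Round 4 — N27 buckles.
No further bucklings.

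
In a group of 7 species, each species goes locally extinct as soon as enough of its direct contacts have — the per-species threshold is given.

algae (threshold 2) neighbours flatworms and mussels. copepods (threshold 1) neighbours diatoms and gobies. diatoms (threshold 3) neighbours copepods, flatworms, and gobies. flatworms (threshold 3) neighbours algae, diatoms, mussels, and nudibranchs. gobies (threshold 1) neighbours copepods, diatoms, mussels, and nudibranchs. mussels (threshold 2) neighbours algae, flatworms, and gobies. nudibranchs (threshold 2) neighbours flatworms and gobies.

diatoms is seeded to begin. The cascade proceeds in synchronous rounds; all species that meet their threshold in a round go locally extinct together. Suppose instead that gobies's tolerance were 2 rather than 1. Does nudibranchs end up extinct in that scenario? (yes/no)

With gobies's tolerance at 2:
Round 1 — diatoms goes locally extinct (initial).
Round 2 — checking thresholds:
  copepods: 1 of 2 neighbours ≥ 1, goes locally extinct.
  flatworms: 1 of 4 neighbours < 3, not yet.
  gobies: 1 of 4 neighbours < 2, not yet.
Round 3 — checking thresholds:
  flatworms: 1 of 4 neighbours < 3, not yet.
  gobies: 2 of 4 neighbours ≥ 2, goes locally extinct.
Round 4 — no new extinctions; cascade stops.

no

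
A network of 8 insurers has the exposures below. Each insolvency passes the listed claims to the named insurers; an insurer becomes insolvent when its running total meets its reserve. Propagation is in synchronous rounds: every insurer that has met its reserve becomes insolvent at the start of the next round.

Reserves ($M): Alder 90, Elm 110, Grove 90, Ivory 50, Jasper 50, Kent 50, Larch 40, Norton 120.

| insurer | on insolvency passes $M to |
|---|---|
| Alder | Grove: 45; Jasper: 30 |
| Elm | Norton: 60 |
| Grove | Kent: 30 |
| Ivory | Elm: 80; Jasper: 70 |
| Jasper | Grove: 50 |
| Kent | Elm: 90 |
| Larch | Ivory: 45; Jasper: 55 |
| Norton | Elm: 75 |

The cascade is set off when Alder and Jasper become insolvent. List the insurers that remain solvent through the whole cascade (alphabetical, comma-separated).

Round 1 — Alder, Jasper become insolvent (initial).
  Grove: +45+50 → 95 ≥ 90
Round 2 — Grove becomes insolvent.
  Kent: +30 → 30 < 50
No further insolvencies.

Elm, Ivory, Kent, Larch, Norton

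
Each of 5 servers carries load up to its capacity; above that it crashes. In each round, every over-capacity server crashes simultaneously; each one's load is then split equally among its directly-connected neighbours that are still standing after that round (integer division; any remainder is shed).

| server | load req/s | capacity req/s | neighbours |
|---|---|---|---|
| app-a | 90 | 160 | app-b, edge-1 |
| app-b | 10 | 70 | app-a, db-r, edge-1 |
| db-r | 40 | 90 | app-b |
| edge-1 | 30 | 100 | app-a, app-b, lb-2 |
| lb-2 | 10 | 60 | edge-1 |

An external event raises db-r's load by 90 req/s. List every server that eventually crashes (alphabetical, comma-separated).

Round 1 — db-r at 130 > 90. db-r crashes.
  db-r sheds 130 req/s to app-b: 130 each.
    app-b: 10+130 = 140 > 70
Round 2 — app-b crashes.
  app-b sheds 140 req/s to app-a, edge-1: 70 each.
    app-a: 90+70 = 160 ≤ 160
    edge-1: 30+70 = 100 ≤ 100
No further crashes.

app-b, db-r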